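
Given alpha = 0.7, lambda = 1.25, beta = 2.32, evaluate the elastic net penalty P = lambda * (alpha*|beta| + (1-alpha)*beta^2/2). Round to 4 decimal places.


Compute:
L1 = 0.7 * 2.32 = 1.6240.
L2 = 0.3 * 2.32^2 / 2 = 0.8074.
Penalty = 1.25 * (1.6240 + 0.8074) = 3.0392.

3.0392


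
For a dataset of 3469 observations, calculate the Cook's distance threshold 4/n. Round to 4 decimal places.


Cook's distance cutoff = 4/n = 4/3469.
= 0.0012.

0.0012


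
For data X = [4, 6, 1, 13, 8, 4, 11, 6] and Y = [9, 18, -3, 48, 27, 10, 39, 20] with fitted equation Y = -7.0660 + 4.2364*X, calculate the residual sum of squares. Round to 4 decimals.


For each point, residual = actual - predicted.
Residuals: [-0.8796, -0.3524, -0.1704, -0.0072, 0.1748, 0.1204, -0.5344, 1.6476].
Sum of squared residuals = 3.9722.

3.9722


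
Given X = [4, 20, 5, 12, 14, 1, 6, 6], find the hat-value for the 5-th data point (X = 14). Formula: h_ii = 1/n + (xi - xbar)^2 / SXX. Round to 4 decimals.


Mean of X: xbar = 8.5000.
SXX = 276.0000.
For X = 14: h = 1/8 + (14 - 8.5000)^2/276.0000 = 0.2346.

0.2346


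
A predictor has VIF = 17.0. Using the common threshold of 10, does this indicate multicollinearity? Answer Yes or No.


Compare VIF = 17.0 to the threshold of 10.
17.0 >= 10, so the answer is Yes.

Yes


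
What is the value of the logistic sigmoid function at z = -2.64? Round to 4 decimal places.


exp(2.6400) = 14.0132.
1 + exp(-z) = 15.0132.
sigmoid = 1/15.0132 = 0.0666.

0.0666


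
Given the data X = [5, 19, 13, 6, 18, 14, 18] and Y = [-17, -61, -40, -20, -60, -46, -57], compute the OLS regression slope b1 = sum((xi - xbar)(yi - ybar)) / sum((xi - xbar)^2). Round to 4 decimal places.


First compute the means: xbar = 13.2857, ybar = -43.0000.
Then S_xx = sum((xi - xbar)^2) = 199.4286.
S_xy = sum((xi - xbar)(yi - ybar)) = -635.0000.
b1 = S_xy / S_xx = -635.0000 / 199.4286 = -3.1841.

-3.1841


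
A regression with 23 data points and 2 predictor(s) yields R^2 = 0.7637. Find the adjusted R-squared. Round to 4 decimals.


Using the formula:
(1 - 0.7637) = 0.2363.
Multiply by 22/20: 0.2363 * 22 = 5.1986, then 5.1986 / 20 = 0.2599.
Adj R^2 = 1 - 0.2599 = 0.7401.

0.7401


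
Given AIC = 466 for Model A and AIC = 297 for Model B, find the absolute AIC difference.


|AIC_A - AIC_B| = |466 - 297| = 169.
Model B is preferred (lower AIC).

169


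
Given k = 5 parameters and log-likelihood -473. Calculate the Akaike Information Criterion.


Compute:
2k = 2*5 = 10.
-2*loglik = -2*(-473) = 946.
AIC = 10 + 946 = 956.

956


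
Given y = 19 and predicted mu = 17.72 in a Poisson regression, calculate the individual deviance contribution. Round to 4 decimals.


y/mu = 19/17.72 = 1.072235 (approx.), and ln(19/17.72) = 0.069745.
y * ln(y/mu) = 19 * 0.069745 = 1.325155.
y - mu = 1.28.
D = 2 * (1.325155 - 1.28) = 0.090310, which rounds to 0.0903.

0.0903


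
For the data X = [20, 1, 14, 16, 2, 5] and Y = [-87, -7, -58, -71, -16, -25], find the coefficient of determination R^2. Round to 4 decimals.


After computing the OLS fit (b0=-4.8921, b1=-4.0456):
SSres = 28.6639, SStot = 5288.0000.
R^2 = 1 - 28.6639/5288.0000 = 0.9946.

0.9946


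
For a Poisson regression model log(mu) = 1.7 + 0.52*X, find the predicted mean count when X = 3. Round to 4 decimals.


Compute eta = 1.7 + 0.52 * 3 = 3.2600.
Apply inverse link: mu = e^3.2600 = 26.0495.

26.0495


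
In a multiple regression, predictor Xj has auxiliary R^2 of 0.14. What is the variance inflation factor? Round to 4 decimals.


Denominator: 1 - 0.14 = 0.86.
VIF = 1 / 0.86 = 1.1628.

1.1628


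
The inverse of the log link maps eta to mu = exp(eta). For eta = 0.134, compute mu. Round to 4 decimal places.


The inverse log link gives:
mu = exp(0.134) = 1.1434.

1.1434


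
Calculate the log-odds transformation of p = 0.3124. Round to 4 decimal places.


1 - p = 0.6876.
p/(1-p) = 0.4543.
logit = ln(0.4543) = -0.7889.

-0.7889


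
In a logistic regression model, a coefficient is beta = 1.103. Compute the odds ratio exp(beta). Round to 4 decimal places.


exp(1.103) = 3.0132.
So the odds ratio is 3.0132.

3.0132


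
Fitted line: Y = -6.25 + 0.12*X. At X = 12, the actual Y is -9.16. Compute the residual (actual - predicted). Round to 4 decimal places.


Compute yhat = -6.25 + (0.12)(12) = -4.8100.
Residual = actual - predicted = -9.16 - -4.8100 = -4.3500.

-4.3500


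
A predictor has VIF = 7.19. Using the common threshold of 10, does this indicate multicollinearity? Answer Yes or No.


Check: VIF = 7.19 vs threshold = 10.
Since 7.19 < 10, the answer is No.

No


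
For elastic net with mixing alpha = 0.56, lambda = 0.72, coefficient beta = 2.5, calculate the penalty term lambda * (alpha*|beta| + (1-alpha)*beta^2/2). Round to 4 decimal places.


alpha * |beta| = 0.56 * 2.5 = 1.4000.
(1-alpha) * beta^2/2 = 0.44 * 6.2500/2 = 1.3750.
Total = 0.72 * (1.4000 + 1.3750) = 1.9980.

1.9980


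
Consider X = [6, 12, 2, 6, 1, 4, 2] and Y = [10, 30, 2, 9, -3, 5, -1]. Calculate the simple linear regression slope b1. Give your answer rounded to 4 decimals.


Calculate xbar = 4.7143, ybar = 7.4286.
S_xx = 85.4286, S_xy = 247.8571.
Using b1 = S_xy / S_xx = 247.8571 / 85.4286, we get b1 = 2.9013.

2.9013


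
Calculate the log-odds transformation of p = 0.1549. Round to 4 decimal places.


Compute the odds: 0.1549/0.8451 = 0.1833.
Take the natural log: ln(0.1833) = -1.6967.

-1.6967


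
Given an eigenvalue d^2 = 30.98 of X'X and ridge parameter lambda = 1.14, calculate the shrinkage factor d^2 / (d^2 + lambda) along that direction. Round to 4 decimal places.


Compute the denominator: 30.98 + 1.14 = 32.1200.
Shrinkage factor = 30.98 / 32.1200 = 0.9645.

0.9645


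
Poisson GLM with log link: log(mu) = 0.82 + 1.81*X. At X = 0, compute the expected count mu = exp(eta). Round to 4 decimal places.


Linear predictor: eta = 0.82 + (1.81)(0) = 0.8200.
Expected count: mu = exp(0.8200) = 2.2705.

2.2705


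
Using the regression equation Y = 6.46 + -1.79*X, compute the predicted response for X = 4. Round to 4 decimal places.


Predicted value:
Y = 6.46 + (-1.79)(4) = 6.46 + -7.1600 = -0.7000.

-0.7000


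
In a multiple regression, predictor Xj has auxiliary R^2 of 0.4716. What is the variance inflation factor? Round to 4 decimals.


Using VIF = 1/(1 - R^2_j):
1 - 0.4716 = 0.5284.
VIF = 1.8925.

1.8925


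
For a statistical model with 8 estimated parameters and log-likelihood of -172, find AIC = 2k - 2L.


AIC = 2*8 - 2*(-172).
= 16 + 344 = 360.

360


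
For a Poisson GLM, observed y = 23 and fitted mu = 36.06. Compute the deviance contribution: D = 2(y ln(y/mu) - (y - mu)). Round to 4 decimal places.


First: ln(23/36.06) = -0.449690.
Then: 23 * -0.449690 = -10.342870.
y - mu = 23 - 36.06 = -13.06.
D = 2(-10.342870 - -13.06) = 5.434260, which rounds to 5.4343.

5.4343


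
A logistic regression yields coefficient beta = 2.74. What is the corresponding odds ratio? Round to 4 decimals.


exp(2.74) = 15.4870.
So the odds ratio is 15.4870.

15.4870


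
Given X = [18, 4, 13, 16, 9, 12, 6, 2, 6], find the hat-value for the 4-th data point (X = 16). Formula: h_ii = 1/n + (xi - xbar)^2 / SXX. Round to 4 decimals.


Mean of X: xbar = 9.5556.
SXX = 244.2222.
For X = 16: h = 1/9 + (16 - 9.5556)^2/244.2222 = 0.2812.

0.2812


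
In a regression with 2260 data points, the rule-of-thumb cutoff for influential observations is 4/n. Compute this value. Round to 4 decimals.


Using the rule of thumb:
Threshold = 4 / 2260 = 0.0018.

0.0018


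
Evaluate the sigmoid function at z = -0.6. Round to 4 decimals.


First, exp(0.6000) = 1.8221.
Then sigma(z) = 1/(1 + 1.8221) = 0.3543.

0.3543


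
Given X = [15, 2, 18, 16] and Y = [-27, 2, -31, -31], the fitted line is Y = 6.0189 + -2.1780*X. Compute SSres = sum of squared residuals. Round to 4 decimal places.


For each point, residual = actual - predicted.
Residuals: [-0.3489, 0.3371, 2.1851, -2.1709].
Sum of squared residuals = 9.7228.

9.7228


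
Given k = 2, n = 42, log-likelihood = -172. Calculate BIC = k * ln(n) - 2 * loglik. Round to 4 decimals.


Compute k*ln(n) = 2*ln(42) = 2*3.737670 = 7.475340.
Then -2*loglik = 344.
BIC = 7.475340 + 344 = 351.475340, which rounds to 351.4753.

351.4753


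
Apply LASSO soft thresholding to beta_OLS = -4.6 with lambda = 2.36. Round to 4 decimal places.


Check: |-4.6| = 4.6 vs lambda = 2.36.
Since |beta| > lambda, coefficient = sign(beta)*(|beta| - lambda) = -2.2400.
Soft-thresholded coefficient = -2.2400.

-2.2400


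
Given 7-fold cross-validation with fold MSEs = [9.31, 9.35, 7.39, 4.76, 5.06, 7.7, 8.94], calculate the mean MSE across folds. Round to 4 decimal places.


Total MSE across folds = 52.5100.
CV-MSE = 52.5100/7 = 7.5014.

7.5014


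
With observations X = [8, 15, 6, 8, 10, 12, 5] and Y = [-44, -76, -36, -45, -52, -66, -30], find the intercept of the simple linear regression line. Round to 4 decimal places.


The slope is b1 = -4.6549.
Sample means are xbar = 9.1429 and ybar = -49.8571.
Intercept: b0 = -49.8571 - (-4.6549)(9.1429) = -7.2980.

-7.2980


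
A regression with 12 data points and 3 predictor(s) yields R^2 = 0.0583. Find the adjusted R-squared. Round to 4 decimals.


Using the formula:
(1 - 0.0583) = 0.9417.
Multiply by 11/8: 0.9417 * 11 = 10.3587, then 10.3587 / 8 = 1.2948.
Adj R^2 = 1 - 1.2948 = -0.2948.

-0.2948


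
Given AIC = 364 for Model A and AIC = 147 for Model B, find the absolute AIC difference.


Compute |364 - 147| = 217.
Model B has the smaller AIC.

217


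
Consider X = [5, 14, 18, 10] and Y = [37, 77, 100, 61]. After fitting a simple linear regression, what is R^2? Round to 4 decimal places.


After computing the OLS fit (b0=12.7871, b1=4.7628):
SSres = 8.7817, SStot = 2112.7500.
R^2 = 1 - 8.7817/2112.7500 = 0.9958.

0.9958


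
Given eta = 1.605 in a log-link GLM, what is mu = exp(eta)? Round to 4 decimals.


Apply the inverse link:
mu = e^1.605 = 4.9779.

4.9779


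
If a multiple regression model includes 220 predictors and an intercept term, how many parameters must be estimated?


Including the intercept, the model has 220 predictor coefficients + 1 intercept.
Total = 221.

221


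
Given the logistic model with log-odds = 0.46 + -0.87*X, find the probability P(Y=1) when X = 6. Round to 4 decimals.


z = 0.46 + -0.87 * 6 = -4.7600.
Sigmoid: P = 1 / (1 + exp(4.7600)) = 0.0085.

0.0085


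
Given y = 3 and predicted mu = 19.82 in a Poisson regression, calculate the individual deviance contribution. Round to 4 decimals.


y/mu = 3/19.82 = 0.151362 (approx.), and ln(3/19.82) = -1.888079.
y * ln(y/mu) = 3 * -1.888079 = -5.664237.
y - mu = -16.82.
D = 2 * (-5.664237 - -16.82) = 22.311526, which rounds to 22.3115.

22.3115


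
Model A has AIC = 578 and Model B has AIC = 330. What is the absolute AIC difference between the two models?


|AIC_A - AIC_B| = |578 - 330| = 248.
Model B is preferred (lower AIC).

248


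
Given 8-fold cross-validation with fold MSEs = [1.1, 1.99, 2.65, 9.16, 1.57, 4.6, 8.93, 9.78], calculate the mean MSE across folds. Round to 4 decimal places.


Sum of fold MSEs = 39.7800.
Average = 39.7800 / 8 = 4.9725.

4.9725


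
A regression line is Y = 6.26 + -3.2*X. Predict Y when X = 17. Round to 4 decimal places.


Predicted value:
Y = 6.26 + (-3.2)(17) = 6.26 + -54.4000 = -48.1400.

-48.1400


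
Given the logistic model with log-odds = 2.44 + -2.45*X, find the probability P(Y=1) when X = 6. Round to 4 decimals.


z = 2.44 + -2.45 * 6 = -12.2600.
Sigmoid: P = 1 / (1 + exp(12.2600)) = 0.0000.

0.0000


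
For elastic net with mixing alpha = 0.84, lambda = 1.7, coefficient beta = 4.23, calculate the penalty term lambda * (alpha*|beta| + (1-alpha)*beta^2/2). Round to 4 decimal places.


Compute:
L1 = 0.84 * 4.23 = 3.5532.
L2 = 0.16 * 4.23^2 / 2 = 1.4314.
Penalty = 1.7 * (3.5532 + 1.4314) = 8.4739.

8.4739


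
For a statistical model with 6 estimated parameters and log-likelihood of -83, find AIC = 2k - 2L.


AIC = 2k - 2*loglik = 2(6) - 2(-83).
= 12 + 166 = 178.

178


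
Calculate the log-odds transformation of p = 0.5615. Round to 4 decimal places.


The odds are p/(1-p) = 0.5615 / 0.4385 = 1.2805.
logit(p) = ln(1.2805) = 0.2473.

0.2473


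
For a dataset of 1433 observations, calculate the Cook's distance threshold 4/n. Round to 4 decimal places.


Cook's distance cutoff = 4/n = 4/1433.
= 0.0028.

0.0028


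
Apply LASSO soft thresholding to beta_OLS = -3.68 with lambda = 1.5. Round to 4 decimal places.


Absolute value: |-3.68| = 3.68.
Compare to lambda = 1.5.
Since |beta| > lambda, coefficient = sign(beta)*(|beta| - lambda) = -2.1800.

-2.1800


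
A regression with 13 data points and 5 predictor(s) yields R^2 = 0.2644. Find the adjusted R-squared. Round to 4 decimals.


Plug in: Adj R^2 = 1 - (1 - 0.2644) * 12/7.
= 1 - 0.7356 * 12/7
= 1 - 8.8272 / 7
= 1 - 1.2610 = -0.2610.

-0.2610


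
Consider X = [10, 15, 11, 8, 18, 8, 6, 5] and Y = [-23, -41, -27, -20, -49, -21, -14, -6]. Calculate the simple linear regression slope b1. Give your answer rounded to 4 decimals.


First compute the means: xbar = 10.1250, ybar = -25.1250.
Then S_xx = sum((xi - xbar)^2) = 138.8750.
S_xy = sum((xi - xbar)(yi - ybar)) = -430.8750.
b1 = S_xy / S_xx = -430.8750 / 138.8750 = -3.1026.

-3.1026


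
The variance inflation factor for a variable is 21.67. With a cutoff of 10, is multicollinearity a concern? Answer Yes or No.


The threshold is 10.
VIF = 21.67 is >= 10.
Multicollinearity indication: Yes.

Yes


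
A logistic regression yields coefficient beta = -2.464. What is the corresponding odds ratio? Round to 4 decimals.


The odds ratio is computed as:
OR = e^(-2.464) = 0.0851.

0.0851


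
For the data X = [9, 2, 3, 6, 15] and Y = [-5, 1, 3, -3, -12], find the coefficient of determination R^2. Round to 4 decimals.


Fit the OLS line: b0 = 4.4364, b1 = -1.0909.
SSres = 5.8909.
SStot = 136.8000.
R^2 = 1 - 5.8909/136.8000 = 0.9569.

0.9569


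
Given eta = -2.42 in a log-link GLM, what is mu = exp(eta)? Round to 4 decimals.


mu = exp(eta) = exp(-2.42).
= 0.0889.

0.0889


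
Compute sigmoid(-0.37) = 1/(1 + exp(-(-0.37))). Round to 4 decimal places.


Compute exp(0.3700) = 1.4477.
Sigmoid = 1 / (1 + 1.4477) = 1 / 2.4477 = 0.4085.

0.4085


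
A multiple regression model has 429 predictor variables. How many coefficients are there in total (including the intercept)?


Each predictor gets one coefficient, plus one intercept.
Total parameters = 429 + 1 = 430.

430


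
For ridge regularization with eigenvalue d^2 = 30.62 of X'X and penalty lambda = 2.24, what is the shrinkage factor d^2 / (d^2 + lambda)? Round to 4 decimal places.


Denominator = d^2 + lambda = 30.62 + 2.24 = 32.8600.
Shrinkage = 30.62 / 32.8600 = 0.9318.

0.9318


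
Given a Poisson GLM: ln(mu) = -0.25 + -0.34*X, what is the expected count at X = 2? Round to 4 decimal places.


eta = -0.25 + -0.34 * 2 = -0.9300.
mu = exp(-0.9300) = 0.3946.

0.3946


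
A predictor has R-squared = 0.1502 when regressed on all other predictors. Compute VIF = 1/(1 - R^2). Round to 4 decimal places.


VIF = 1 / (1 - 0.1502).
= 1 / 0.8498 = 1.1767.

1.1767


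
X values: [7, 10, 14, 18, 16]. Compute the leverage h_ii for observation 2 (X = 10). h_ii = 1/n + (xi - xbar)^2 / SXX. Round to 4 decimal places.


n = 5, xbar = 13.0000.
SXX = sum((xi - xbar)^2) = 80.0000.
h = 1/5 + (10 - 13.0000)^2 / 80.0000 = 0.3125.

0.3125


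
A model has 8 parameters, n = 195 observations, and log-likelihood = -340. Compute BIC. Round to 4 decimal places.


k * ln(n) = 8 * ln(195) = 8 * 5.273000 = 42.184000.
-2 * loglik = -2 * (-340) = 680.
BIC = 42.184000 + 680 = 722.184000, which rounds to 722.1840.

722.1840


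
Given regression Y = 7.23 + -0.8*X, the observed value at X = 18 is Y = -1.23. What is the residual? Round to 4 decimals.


Predicted = 7.23 + -0.8 * 18 = -7.1700.
Residual = -1.23 - -7.1700 = 5.9400.

5.9400


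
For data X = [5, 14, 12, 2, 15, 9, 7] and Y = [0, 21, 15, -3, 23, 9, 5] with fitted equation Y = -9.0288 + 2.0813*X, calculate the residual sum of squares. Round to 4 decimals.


Predicted values from Y = -9.0288 + 2.0813*X.
Residuals: [-1.3777, 0.8906, -0.9468, 1.8662, 0.8093, -0.7029, -0.5403].
SSres = 8.5113.

8.5113


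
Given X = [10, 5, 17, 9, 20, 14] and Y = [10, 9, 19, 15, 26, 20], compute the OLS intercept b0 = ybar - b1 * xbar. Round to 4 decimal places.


Compute b1 = 1.0782 from the OLS formula.
With xbar = 12.5000 and ybar = 16.5000, the intercept is:
b0 = 16.5000 - 1.0782 * 12.5000 = 3.0228.

3.0228


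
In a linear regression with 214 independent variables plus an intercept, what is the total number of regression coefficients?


Total coefficients = number of predictors + 1 (for the intercept).
= 214 + 1 = 215.

215


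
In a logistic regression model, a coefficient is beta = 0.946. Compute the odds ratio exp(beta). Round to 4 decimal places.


The odds ratio is computed as:
OR = e^(0.946) = 2.5754.

2.5754


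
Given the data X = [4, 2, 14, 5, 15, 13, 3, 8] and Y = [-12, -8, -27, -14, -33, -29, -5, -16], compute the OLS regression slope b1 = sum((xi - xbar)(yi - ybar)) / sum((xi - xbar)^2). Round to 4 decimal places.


The sample means are xbar = 8.0000 and ybar = -18.0000.
Compute S_xx = 196.0000 and S_xy = -375.0000.
Slope b1 = S_xy / S_xx = -375.0000 / 196.0000 = -1.9133.

-1.9133


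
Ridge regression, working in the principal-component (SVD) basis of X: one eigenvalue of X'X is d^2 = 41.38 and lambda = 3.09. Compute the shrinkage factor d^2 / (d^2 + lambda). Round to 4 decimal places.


d^2 + lambda = 41.38 + 3.09 = 44.4700.
Shrinkage factor = 41.38/44.4700 = 0.9305.

0.9305


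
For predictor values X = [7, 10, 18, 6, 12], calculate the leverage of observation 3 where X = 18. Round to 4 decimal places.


Compute xbar = 10.6000 with n = 5 observations.
SXX = 91.2000.
Leverage = 1/5 + (18 - 10.6000)^2/91.2000 = 0.8004.

0.8004


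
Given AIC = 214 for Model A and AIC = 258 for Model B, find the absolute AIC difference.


|AIC_A - AIC_B| = |214 - 258| = 44.
Model A is preferred (lower AIC).

44


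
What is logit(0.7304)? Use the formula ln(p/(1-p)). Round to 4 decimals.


Compute the odds: 0.7304/0.2696 = 2.7092.
Take the natural log: ln(2.7092) = 0.9967.

0.9967


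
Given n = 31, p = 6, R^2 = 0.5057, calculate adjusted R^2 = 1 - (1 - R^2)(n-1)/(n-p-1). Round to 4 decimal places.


Using the formula:
(1 - 0.5057) = 0.4943.
Multiply by 30/24: 0.4943 * 30 = 14.8290, then 14.8290 / 24 = 0.6179.
Adj R^2 = 1 - 0.6179 = 0.3821.

0.3821


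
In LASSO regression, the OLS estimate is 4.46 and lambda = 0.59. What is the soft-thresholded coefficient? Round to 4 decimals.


Check: |4.46| = 4.46 vs lambda = 0.59.
Since |beta| > lambda, coefficient = sign(beta)*(|beta| - lambda) = 3.8700.
Soft-thresholded coefficient = 3.8700.

3.8700


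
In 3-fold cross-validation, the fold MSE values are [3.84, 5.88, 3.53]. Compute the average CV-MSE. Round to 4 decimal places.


Add all fold MSEs: 13.2500.
Divide by k = 3: 13.2500/3 = 4.4167.

4.4167


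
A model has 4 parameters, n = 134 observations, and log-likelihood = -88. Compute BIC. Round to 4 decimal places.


k * ln(n) = 4 * ln(134) = 4 * 4.897840 = 19.591360.
-2 * loglik = -2 * (-88) = 176.
BIC = 19.591360 + 176 = 195.591360, which rounds to 195.5914.

195.5914


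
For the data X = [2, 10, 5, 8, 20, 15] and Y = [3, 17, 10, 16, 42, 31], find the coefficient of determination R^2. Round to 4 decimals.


Fit the OLS line: b0 = -1.6804, b1 = 2.1514.
SSres = 9.8379.
SStot = 1018.8333.
R^2 = 1 - 9.8379/1018.8333 = 0.9903.

0.9903


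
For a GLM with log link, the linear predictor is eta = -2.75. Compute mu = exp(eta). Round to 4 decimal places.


Apply the inverse link:
mu = e^-2.75 = 0.0639.

0.0639


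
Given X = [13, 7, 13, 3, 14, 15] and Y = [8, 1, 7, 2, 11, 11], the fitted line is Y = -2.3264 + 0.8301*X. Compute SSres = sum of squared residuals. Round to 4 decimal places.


For each point, residual = actual - predicted.
Residuals: [-0.4649, -2.4843, -1.4649, 1.8361, 1.7050, 0.8749].
Sum of squared residuals = 15.5775.

15.5775


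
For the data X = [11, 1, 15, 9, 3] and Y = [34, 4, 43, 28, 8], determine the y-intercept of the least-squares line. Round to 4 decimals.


The slope is b1 = 2.9096.
Sample means are xbar = 7.8000 and ybar = 23.4000.
Intercept: b0 = 23.4000 - (2.9096)(7.8000) = 0.7048.

0.7048


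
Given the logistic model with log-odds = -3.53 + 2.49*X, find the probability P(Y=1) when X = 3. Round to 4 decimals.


Compute z = -3.53 + (2.49)(3) = 3.9400.
exp(-z) = 0.0194.
P = 1/(1 + 0.0194) = 0.9809.

0.9809


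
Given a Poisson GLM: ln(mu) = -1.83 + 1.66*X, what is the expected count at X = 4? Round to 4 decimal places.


eta = -1.83 + 1.66 * 4 = 4.8100.
mu = exp(4.8100) = 122.7316.

122.7316


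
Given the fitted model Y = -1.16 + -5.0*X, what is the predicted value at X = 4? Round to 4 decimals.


Substitute X = 4 into the equation:
Y = -1.16 + -5.0 * 4 = -1.16 + -20.0000 = -21.1600.

-21.1600


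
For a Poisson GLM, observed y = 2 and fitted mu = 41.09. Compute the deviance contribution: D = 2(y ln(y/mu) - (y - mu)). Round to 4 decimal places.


Compute y*ln(y/mu) = 2*ln(2/41.09) = 2*-3.022618 = -6.045236.
y - mu = -39.09.
D = 2*(-6.045236 - (-39.09)) = 66.089528, which rounds to 66.0895.

66.0895


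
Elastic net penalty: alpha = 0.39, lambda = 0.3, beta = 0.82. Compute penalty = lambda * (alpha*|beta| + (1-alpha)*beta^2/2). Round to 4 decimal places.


alpha * |beta| = 0.39 * 0.82 = 0.3198.
(1-alpha) * beta^2/2 = 0.61 * 0.6724/2 = 0.2051.
Total = 0.3 * (0.3198 + 0.2051) = 0.1575.

0.1575


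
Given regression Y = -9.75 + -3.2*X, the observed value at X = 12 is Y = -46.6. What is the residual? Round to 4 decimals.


Fitted value at X = 12 is yhat = -9.75 + -3.2*12 = -48.1500.
Residual = -46.6 - -48.1500 = 1.5500.

1.5500


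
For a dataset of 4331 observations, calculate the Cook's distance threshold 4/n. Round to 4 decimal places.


Cook's distance cutoff = 4/n = 4/4331.
= 0.0009.

0.0009


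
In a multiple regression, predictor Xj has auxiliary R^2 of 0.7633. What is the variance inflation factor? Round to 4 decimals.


Using VIF = 1/(1 - R^2_j):
1 - 0.7633 = 0.2367.
VIF = 4.2248.

4.2248


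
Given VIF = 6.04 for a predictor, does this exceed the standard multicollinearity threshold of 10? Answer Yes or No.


Check: VIF = 6.04 vs threshold = 10.
Since 6.04 < 10, the answer is No.

No


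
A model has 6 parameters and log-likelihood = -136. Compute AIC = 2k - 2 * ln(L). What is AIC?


Compute:
2k = 2*6 = 12.
-2*loglik = -2*(-136) = 272.
AIC = 12 + 272 = 284.

284


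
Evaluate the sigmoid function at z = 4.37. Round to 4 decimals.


First, exp(-4.3700) = 0.0127.
Then sigma(z) = 1/(1 + 0.0127) = 0.9875.

0.9875


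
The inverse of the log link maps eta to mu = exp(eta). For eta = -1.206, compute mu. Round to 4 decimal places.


mu = exp(eta) = exp(-1.206).
= 0.2994.

0.2994


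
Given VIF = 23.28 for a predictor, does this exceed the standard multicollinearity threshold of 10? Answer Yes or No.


Check: VIF = 23.28 vs threshold = 10.
Since 23.28 >= 10, the answer is Yes.

Yes


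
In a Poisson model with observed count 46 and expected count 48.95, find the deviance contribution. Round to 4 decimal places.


First: ln(46/48.95) = -0.062158.
Then: 46 * -0.062158 = -2.859268.
y - mu = 46 - 48.95 = -2.95.
D = 2(-2.859268 - -2.95) = 0.181464, which rounds to 0.1815.

0.1815


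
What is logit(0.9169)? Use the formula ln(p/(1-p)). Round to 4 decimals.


1 - p = 0.0831.
p/(1-p) = 11.0337.
logit = ln(11.0337) = 2.4010.

2.4010


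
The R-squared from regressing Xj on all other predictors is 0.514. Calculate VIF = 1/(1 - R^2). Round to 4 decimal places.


VIF = 1 / (1 - 0.514).
= 1 / 0.486 = 2.0576.

2.0576


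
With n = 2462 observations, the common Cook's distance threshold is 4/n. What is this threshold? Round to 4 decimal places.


Using the rule of thumb:
Threshold = 4 / 2462 = 0.0016.

0.0016


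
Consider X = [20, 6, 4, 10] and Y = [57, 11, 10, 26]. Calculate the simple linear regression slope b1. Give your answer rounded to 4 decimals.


Calculate xbar = 10.0000, ybar = 26.0000.
S_xx = 152.0000, S_xy = 466.0000.
Using b1 = S_xy / S_xx = 466.0000 / 152.0000, we get b1 = 3.0658.

3.0658


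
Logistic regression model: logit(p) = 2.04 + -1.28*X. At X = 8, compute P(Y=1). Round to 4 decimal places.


Linear predictor: z = 2.04 + -1.28 * 8 = -8.2000.
P = 1/(1 + exp(8.2000)) = 1/(1 + 3640.9503) = 0.0003.

0.0003


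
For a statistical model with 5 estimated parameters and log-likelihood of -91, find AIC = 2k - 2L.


Compute:
2k = 2*5 = 10.
-2*loglik = -2*(-91) = 182.
AIC = 10 + 182 = 192.

192


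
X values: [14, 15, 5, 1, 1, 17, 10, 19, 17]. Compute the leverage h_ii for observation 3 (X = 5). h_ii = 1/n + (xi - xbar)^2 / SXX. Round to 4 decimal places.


n = 9, xbar = 11.0000.
SXX = sum((xi - xbar)^2) = 398.0000.
h = 1/9 + (5 - 11.0000)^2 / 398.0000 = 0.2016.

0.2016


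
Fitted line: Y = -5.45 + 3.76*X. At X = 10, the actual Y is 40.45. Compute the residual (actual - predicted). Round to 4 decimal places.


Predicted = -5.45 + 3.76 * 10 = 32.1500.
Residual = 40.45 - 32.1500 = 8.3000.

8.3000


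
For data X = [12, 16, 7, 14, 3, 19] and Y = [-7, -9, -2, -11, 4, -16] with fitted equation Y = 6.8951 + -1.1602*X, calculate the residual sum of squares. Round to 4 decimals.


Compute predicted values, then residuals = yi - yhat_i.
Residuals: [0.0273, 2.6681, -0.7737, -1.6523, 0.5855, -0.8513].
SSres = sum(residual^2) = 11.5157.

11.5157


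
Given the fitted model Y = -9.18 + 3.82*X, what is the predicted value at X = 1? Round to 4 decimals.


Plug X = 1 into Y = -9.18 + 3.82*X:
Y = -9.18 + 3.8200 = -5.3600.

-5.3600


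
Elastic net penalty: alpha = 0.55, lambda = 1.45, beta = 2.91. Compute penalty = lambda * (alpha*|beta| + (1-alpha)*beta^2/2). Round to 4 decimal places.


alpha * |beta| = 0.55 * 2.91 = 1.6005.
(1-alpha) * beta^2/2 = 0.45 * 8.4681/2 = 1.9053.
Total = 1.45 * (1.6005 + 1.9053) = 5.0834.

5.0834


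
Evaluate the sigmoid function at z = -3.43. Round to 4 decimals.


exp(3.4300) = 30.8766.
1 + exp(-z) = 31.8766.
sigmoid = 1/31.8766 = 0.0314.

0.0314


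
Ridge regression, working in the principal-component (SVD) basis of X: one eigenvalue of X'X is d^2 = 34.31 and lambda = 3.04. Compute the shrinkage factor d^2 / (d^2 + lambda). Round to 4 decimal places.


Compute the denominator: 34.31 + 3.04 = 37.3500.
Shrinkage factor = 34.31 / 37.3500 = 0.9186.

0.9186


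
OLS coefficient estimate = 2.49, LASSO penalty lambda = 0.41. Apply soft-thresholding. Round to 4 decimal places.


|beta_OLS| = 2.49.
lambda = 0.41.
Since |beta| > lambda, coefficient = sign(beta)*(|beta| - lambda) = 2.0800.
Result = 2.0800.

2.0800


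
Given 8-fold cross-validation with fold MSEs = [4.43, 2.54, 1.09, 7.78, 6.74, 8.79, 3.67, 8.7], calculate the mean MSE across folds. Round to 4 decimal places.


Add all fold MSEs: 43.7400.
Divide by k = 8: 43.7400/8 = 5.4675.

5.4675


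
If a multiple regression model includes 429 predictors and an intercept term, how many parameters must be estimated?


Total coefficients = number of predictors + 1 (for the intercept).
= 429 + 1 = 430.

430


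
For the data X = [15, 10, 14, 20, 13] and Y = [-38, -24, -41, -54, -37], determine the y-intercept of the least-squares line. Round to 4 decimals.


First find the slope: b1 = -2.8459.
Means: xbar = 14.4000, ybar = -38.8000.
b0 = ybar - b1 * xbar = -38.8000 - -2.8459 * 14.4000 = 2.1805.

2.1805


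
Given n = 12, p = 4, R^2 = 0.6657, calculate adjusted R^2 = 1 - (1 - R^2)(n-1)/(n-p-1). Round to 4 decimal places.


Plug in: Adj R^2 = 1 - (1 - 0.6657) * 11/7.
= 1 - 0.3343 * 11/7
= 1 - 3.6773 / 7
= 1 - 0.5253 = 0.4747.

0.4747


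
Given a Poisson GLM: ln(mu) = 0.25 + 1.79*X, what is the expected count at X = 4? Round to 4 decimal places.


Linear predictor: eta = 0.25 + (1.79)(4) = 7.4100.
Expected count: mu = exp(7.4100) = 1652.4263.

1652.4263


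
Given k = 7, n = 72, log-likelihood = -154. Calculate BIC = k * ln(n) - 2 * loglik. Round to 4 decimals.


Compute k*ln(n) = 7*ln(72) = 7*4.276666 = 29.936662.
Then -2*loglik = 308.
BIC = 29.936662 + 308 = 337.936662, which rounds to 337.9367.

337.9367


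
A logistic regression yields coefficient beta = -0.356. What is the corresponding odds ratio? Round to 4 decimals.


Odds ratio = exp(beta) = exp(-0.356).
= 0.7005.

0.7005


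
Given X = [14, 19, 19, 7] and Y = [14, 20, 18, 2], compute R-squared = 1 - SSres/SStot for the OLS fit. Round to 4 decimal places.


Fit the OLS line: b0 = -7.1576, b1 = 1.4005.
SSres = 5.2300.
SStot = 195.0000.
R^2 = 1 - 5.2300/195.0000 = 0.9732.

0.9732


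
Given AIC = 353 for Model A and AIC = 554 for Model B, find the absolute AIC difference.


|AIC_A - AIC_B| = |353 - 554| = 201.
Model A is preferred (lower AIC).

201


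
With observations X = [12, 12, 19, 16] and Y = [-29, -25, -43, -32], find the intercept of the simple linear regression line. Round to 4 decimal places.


The slope is b1 = -2.1367.
Sample means are xbar = 14.7500 and ybar = -32.2500.
Intercept: b0 = -32.2500 - (-2.1367)(14.7500) = -0.7338.

-0.7338


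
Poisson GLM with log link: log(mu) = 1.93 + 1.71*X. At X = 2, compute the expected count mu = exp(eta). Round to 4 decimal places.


Linear predictor: eta = 1.93 + (1.71)(2) = 5.3500.
Expected count: mu = exp(5.3500) = 210.6083.

210.6083


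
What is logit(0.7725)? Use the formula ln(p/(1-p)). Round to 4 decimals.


1 - p = 0.2275.
p/(1-p) = 3.3956.
logit = ln(3.3956) = 1.2225.

1.2225


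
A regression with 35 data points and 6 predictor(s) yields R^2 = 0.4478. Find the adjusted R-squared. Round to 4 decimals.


Using the formula:
(1 - 0.4478) = 0.5522.
Multiply by 34/28: 0.5522 * 34 = 18.7748, then 18.7748 / 28 = 0.6705.
Adj R^2 = 1 - 0.6705 = 0.3295.

0.3295


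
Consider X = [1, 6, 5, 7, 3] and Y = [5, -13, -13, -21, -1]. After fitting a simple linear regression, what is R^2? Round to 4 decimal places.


Fit the OLS line: b0 = 10.1379, b1 = -4.2586.
SSres = 14.4483.
SStot = 435.2000.
R^2 = 1 - 14.4483/435.2000 = 0.9668.

0.9668


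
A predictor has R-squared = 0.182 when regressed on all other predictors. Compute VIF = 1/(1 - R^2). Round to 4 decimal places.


Using VIF = 1/(1 - R^2_j):
1 - 0.182 = 0.818.
VIF = 1.2225.

1.2225


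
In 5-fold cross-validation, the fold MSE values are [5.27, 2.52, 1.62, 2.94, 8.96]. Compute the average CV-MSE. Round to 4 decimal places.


Sum of fold MSEs = 21.3100.
Average = 21.3100 / 5 = 4.2620.

4.2620


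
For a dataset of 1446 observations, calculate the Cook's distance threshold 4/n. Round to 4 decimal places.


Using the rule of thumb:
Threshold = 4 / 1446 = 0.0028.

0.0028


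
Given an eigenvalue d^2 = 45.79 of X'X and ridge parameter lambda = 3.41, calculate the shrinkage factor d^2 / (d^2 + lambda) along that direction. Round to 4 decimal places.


Compute the denominator: 45.79 + 3.41 = 49.2000.
Shrinkage factor = 45.79 / 49.2000 = 0.9307.

0.9307


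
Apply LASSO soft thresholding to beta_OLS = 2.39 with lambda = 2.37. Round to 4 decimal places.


Absolute value: |2.39| = 2.39.
Compare to lambda = 2.37.
Since |beta| > lambda, coefficient = sign(beta)*(|beta| - lambda) = 0.0200.

0.0200


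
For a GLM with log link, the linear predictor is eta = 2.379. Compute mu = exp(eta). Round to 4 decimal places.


Apply the inverse link:
mu = e^2.379 = 10.7941.

10.7941


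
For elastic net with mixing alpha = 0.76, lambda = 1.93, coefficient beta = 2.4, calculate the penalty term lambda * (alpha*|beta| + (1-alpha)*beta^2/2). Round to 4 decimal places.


L1 component = 0.76 * |2.4| = 1.8240.
L2 component = 0.24 * 2.4^2 / 2 = 0.6912.
Penalty = 1.93 * (1.8240 + 0.6912) = 1.93 * 2.5152 = 4.8543.

4.8543


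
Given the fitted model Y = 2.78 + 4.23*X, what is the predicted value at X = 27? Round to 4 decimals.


Plug X = 27 into Y = 2.78 + 4.23*X:
Y = 2.78 + 114.2100 = 116.9900.

116.9900


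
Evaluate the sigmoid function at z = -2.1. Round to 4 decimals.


First, exp(2.1000) = 8.1662.
Then sigma(z) = 1/(1 + 8.1662) = 0.1091.

0.1091


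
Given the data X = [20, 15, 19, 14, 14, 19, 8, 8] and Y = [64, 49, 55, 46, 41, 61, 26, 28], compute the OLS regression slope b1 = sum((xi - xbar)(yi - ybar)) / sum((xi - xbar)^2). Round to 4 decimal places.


Calculate xbar = 14.6250, ybar = 46.2500.
S_xx = 155.8750, S_xy = 457.7500.
Using b1 = S_xy / S_xx = 457.7500 / 155.8750, we get b1 = 2.9366.

2.9366


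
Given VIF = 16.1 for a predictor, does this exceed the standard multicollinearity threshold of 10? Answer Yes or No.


Check: VIF = 16.1 vs threshold = 10.
Since 16.1 >= 10, the answer is Yes.

Yes


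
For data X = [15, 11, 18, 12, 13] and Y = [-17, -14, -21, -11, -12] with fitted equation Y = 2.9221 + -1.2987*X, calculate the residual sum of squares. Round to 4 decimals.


Predicted values from Y = 2.9221 + -1.2987*X.
Residuals: [-0.4416, -2.6364, -0.5455, 1.6623, 1.9610].
SSres = 14.0519.

14.0519


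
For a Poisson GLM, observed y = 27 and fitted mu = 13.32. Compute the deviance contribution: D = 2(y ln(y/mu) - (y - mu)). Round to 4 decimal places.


First: ln(27/13.32) = 0.706570.
Then: 27 * 0.706570 = 19.077390.
y - mu = 27 - 13.32 = 13.68.
D = 2(19.077390 - 13.68) = 10.794780, which rounds to 10.7948.

10.7948


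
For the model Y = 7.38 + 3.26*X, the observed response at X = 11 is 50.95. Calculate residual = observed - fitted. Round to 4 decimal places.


Predicted = 7.38 + 3.26 * 11 = 43.2400.
Residual = 50.95 - 43.2400 = 7.7100.

7.7100


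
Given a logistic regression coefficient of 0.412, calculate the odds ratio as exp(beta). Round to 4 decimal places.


exp(0.412) = 1.5098.
So the odds ratio is 1.5098.

1.5098


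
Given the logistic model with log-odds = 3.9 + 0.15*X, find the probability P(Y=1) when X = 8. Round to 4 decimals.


Linear predictor: z = 3.9 + 0.15 * 8 = 5.1000.
P = 1/(1 + exp(-5.1000)) = 1/(1 + 0.0061) = 0.9939.

0.9939


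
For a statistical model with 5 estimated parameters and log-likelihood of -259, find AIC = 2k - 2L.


AIC = 2*5 - 2*(-259).
= 10 + 518 = 528.

528


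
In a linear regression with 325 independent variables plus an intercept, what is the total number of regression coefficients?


Each predictor gets one coefficient, plus one intercept.
Total parameters = 325 + 1 = 326.

326


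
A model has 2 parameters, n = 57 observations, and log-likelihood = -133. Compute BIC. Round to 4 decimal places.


ln(57) = 4.043051.
k * ln(n) = 2 * 4.043051 = 8.086102.
-2L = 266.
BIC = 8.086102 + 266 = 274.086102, which rounds to 274.0861.

274.0861


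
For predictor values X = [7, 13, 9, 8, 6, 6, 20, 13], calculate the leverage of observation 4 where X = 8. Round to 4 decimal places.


Mean of X: xbar = 10.2500.
SXX = 163.5000.
For X = 8: h = 1/8 + (8 - 10.2500)^2/163.5000 = 0.1560.

0.1560


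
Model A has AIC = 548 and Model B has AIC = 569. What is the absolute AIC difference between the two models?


Compute |548 - 569| = 21.
Model A has the smaller AIC.

21


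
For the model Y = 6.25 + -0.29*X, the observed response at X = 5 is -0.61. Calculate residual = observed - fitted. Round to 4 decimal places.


Predicted = 6.25 + -0.29 * 5 = 4.8000.
Residual = -0.61 - 4.8000 = -5.4100.

-5.4100


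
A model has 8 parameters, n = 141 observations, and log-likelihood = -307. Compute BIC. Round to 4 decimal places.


k * ln(n) = 8 * ln(141) = 8 * 4.948760 = 39.590080.
-2 * loglik = -2 * (-307) = 614.
BIC = 39.590080 + 614 = 653.590080, which rounds to 653.5901.

653.5901


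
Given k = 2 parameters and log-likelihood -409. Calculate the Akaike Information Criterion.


Compute:
2k = 2*2 = 4.
-2*loglik = -2*(-409) = 818.
AIC = 4 + 818 = 822.

822


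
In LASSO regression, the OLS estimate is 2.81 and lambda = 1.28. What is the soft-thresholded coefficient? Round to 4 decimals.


Check: |2.81| = 2.81 vs lambda = 1.28.
Since |beta| > lambda, coefficient = sign(beta)*(|beta| - lambda) = 1.5300.
Soft-thresholded coefficient = 1.5300.

1.5300


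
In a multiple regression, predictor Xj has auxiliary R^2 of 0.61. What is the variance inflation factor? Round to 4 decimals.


Using VIF = 1/(1 - R^2_j):
1 - 0.61 = 0.39.
VIF = 2.5641.

2.5641


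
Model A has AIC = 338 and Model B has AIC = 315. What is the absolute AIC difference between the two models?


|AIC_A - AIC_B| = |338 - 315| = 23.
Model B is preferred (lower AIC).

23


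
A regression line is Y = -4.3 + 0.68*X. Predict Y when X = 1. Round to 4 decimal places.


Plug X = 1 into Y = -4.3 + 0.68*X:
Y = -4.3 + 0.6800 = -3.6200.

-3.6200


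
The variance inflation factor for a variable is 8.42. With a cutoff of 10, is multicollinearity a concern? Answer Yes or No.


Check: VIF = 8.42 vs threshold = 10.
Since 8.42 < 10, the answer is No.

No


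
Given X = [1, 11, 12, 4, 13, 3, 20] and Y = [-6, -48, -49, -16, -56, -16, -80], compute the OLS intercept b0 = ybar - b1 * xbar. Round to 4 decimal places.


The slope is b1 = -3.9449.
Sample means are xbar = 9.1429 and ybar = -38.7143.
Intercept: b0 = -38.7143 - (-3.9449)(9.1429) = -2.6466.

-2.6466


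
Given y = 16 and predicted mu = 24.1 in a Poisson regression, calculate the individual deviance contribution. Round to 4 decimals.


First: ln(16/24.1) = -0.409623.
Then: 16 * -0.409623 = -6.553968.
y - mu = 16 - 24.1 = -8.1.
D = 2(-6.553968 - -8.1) = 3.092064, which rounds to 3.0921.

3.0921


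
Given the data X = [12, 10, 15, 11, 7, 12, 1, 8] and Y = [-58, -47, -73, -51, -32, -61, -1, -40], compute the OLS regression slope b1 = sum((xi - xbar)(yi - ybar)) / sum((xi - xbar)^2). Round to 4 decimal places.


Calculate xbar = 9.5000, ybar = -45.3750.
S_xx = 126.0000, S_xy = -650.5000.
Using b1 = S_xy / S_xx = -650.5000 / 126.0000, we get b1 = -5.1627.

-5.1627


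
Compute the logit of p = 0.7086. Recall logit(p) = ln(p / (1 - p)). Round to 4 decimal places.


1 - p = 0.2914.
p/(1-p) = 2.4317.
logit = ln(2.4317) = 0.8886.

0.8886


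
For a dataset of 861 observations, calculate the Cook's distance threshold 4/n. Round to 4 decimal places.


Using the rule of thumb:
Threshold = 4 / 861 = 0.0046.

0.0046


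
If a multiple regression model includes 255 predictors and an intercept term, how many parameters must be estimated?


Total coefficients = number of predictors + 1 (for the intercept).
= 255 + 1 = 256.

256


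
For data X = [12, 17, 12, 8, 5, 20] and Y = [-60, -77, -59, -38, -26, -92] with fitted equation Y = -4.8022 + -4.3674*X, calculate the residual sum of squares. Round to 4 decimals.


Compute predicted values, then residuals = yi - yhat_i.
Residuals: [-2.7890, 2.0480, -1.7890, 1.7414, 0.6392, 0.1502].
SSres = sum(residual^2) = 18.6370.

18.6370


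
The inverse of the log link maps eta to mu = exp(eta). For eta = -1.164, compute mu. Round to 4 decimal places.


Apply the inverse link:
mu = e^-1.164 = 0.3122.

0.3122


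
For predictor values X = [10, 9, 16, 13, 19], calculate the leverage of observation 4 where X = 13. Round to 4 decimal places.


n = 5, xbar = 13.4000.
SXX = sum((xi - xbar)^2) = 69.2000.
h = 1/5 + (13 - 13.4000)^2 / 69.2000 = 0.2023.

0.2023
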